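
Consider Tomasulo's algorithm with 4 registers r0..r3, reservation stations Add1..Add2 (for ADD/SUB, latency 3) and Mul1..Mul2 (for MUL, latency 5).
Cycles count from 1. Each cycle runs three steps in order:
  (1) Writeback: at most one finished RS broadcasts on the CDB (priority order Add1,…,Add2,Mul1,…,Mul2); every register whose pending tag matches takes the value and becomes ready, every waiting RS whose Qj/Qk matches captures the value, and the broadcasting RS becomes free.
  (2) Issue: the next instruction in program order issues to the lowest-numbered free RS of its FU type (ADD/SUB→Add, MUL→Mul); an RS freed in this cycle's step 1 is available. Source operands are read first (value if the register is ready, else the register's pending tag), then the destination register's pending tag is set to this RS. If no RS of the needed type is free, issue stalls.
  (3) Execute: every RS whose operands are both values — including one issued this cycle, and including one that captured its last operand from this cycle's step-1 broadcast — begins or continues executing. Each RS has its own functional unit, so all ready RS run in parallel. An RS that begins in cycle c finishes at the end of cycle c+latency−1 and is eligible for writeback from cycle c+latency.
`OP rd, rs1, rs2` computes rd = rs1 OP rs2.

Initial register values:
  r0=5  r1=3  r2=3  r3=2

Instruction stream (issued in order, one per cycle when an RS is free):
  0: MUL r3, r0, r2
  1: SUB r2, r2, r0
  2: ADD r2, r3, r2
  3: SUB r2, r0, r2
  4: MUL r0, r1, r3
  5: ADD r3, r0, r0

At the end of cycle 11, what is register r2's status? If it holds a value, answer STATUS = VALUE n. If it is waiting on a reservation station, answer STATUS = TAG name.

  c1: issue MUL r3<-Mul1  regs: r0:5,r1:3,r2:3,r3:Mul1
  c2: issue SUB r2<-Add1  regs: r0:5,r1:3,r2:Add1,r3:Mul1
  c3: issue ADD r2<-Add2  regs: r0:5,r1:3,r2:Add2,r3:Mul1
  c4: stall  regs: r0:5,r1:3,r2:Add2,r3:Mul1
  c5: CDB Add1=-2; issue SUB r2<-Add1  regs: r0:5,r1:3,r2:Add1,r3:Mul1
  c6: CDB Mul1=15; issue MUL r0<-Mul1  regs: r0:Mul1,r1:3,r2:Add1,r3:15
  c7: stall  regs: r0:Mul1,r1:3,r2:Add1,r3:15
  c8: stall  regs: r0:Mul1,r1:3,r2:Add1,r3:15
  c9: CDB Add2=13; issue ADD r3<-Add2  regs: r0:Mul1,r1:3,r2:Add1,r3:Add2
  c10: -  regs: r0:Mul1,r1:3,r2:Add1,r3:Add2
  c11: CDB Mul1=45  regs: r0:45,r1:3,r2:Add1,r3:Add2

STATUS = TAG Add1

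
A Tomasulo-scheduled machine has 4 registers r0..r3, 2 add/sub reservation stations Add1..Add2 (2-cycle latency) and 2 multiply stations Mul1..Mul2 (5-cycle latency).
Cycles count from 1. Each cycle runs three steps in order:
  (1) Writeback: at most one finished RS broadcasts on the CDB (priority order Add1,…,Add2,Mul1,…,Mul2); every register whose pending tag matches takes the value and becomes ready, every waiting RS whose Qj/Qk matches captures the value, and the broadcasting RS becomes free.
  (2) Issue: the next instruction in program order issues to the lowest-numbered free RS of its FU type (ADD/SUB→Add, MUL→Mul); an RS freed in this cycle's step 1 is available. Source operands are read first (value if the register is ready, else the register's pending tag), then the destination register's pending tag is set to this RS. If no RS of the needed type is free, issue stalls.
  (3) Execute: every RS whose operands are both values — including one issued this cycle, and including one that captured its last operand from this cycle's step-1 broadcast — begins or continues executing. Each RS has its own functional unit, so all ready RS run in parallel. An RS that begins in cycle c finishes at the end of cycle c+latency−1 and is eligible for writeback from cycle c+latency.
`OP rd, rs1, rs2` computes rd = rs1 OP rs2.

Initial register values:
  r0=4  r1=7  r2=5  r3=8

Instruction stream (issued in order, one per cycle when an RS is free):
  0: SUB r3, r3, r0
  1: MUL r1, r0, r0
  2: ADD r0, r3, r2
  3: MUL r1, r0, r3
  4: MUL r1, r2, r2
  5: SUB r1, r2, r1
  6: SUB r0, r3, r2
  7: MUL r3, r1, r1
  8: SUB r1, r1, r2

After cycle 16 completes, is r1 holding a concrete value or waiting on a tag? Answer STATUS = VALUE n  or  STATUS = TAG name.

STATUS = VALUE -25

cycle 1: issue SUB r3<-Add1 // r0:4,r1:7,r2:5,r3:Add1
cycle 2: issue MUL r1<-Mul1 // r0:4,r1:Mul1,r2:5,r3:Add1
cycle 3: CDB Add1=4; issue ADD r0<-Add1 // r0:Add1,r1:Mul1,r2:5,r3:4
cycle 4: issue MUL r1<-Mul2 // r0:Add1,r1:Mul2,r2:5,r3:4
cycle 5: CDB Add1=9; stall // r0:9,r1:Mul2,r2:5,r3:4
cycle 6: stall // r0:9,r1:Mul2,r2:5,r3:4
cycle 7: CDB Mul1=16; issue MUL r1<-Mul1 // r0:9,r1:Mul1,r2:5,r3:4
cycle 8: issue SUB r1<-Add1 // r0:9,r1:Add1,r2:5,r3:4
cycle 9: issue SUB r0<-Add2 // r0:Add2,r1:Add1,r2:5,r3:4
cycle 10: CDB Mul2=36; issue MUL r3<-Mul2 // r0:Add2,r1:Add1,r2:5,r3:Mul2
cycle 11: CDB Add2=-1; issue SUB r1<-Add2 // r0:-1,r1:Add2,r2:5,r3:Mul2
cycle 12: CDB Mul1=25 // r0:-1,r1:Add2,r2:5,r3:Mul2
cycle 13: - // r0:-1,r1:Add2,r2:5,r3:Mul2
cycle 14: CDB Add1=-20 // r0:-1,r1:Add2,r2:5,r3:Mul2
cycle 15: - // r0:-1,r1:Add2,r2:5,r3:Mul2
cycle 16: CDB Add2=-25 // r0:-1,r1:-25,r2:5,r3:Mul2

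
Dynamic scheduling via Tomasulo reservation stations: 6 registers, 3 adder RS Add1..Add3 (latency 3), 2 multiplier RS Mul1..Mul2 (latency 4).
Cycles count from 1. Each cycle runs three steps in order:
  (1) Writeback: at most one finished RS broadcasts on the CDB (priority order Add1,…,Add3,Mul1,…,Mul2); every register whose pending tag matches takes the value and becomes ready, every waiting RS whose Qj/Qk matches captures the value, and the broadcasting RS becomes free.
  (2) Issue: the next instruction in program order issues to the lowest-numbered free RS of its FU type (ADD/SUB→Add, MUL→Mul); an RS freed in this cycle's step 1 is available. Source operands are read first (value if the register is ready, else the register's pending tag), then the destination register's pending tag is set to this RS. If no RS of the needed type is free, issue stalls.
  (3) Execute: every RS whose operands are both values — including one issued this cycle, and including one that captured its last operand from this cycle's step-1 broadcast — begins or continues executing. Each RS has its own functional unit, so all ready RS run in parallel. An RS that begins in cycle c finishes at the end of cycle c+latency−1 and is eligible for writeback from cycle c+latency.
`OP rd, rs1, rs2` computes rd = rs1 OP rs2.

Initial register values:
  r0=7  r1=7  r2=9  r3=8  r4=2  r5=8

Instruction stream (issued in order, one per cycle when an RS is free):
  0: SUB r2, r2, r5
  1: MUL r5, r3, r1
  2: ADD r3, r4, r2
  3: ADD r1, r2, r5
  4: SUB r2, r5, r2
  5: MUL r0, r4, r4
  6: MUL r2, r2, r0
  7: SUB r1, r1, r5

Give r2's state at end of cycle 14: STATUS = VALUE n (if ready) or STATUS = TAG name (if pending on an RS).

STATUS = TAG Mul2

cycle 1: issue SUB r2<-Add1 // r0:7,r1:7,r2:Add1,r3:8,r4:2,r5:8
cycle 2: issue MUL r5<-Mul1 // r0:7,r1:7,r2:Add1,r3:8,r4:2,r5:Mul1
cycle 3: issue ADD r3<-Add2 // r0:7,r1:7,r2:Add1,r3:Add2,r4:2,r5:Mul1
cycle 4: CDB Add1=1; issue ADD r1<-Add1 // r0:7,r1:Add1,r2:1,r3:Add2,r4:2,r5:Mul1
cycle 5: issue SUB r2<-Add3 // r0:7,r1:Add1,r2:Add3,r3:Add2,r4:2,r5:Mul1
cycle 6: CDB Mul1=56; issue MUL r0<-Mul1 // r0:Mul1,r1:Add1,r2:Add3,r3:Add2,r4:2,r5:56
cycle 7: CDB Add2=3; issue MUL r2<-Mul2 // r0:Mul1,r1:Add1,r2:Mul2,r3:3,r4:2,r5:56
cycle 8: issue SUB r1<-Add2 // r0:Mul1,r1:Add2,r2:Mul2,r3:3,r4:2,r5:56
cycle 9: CDB Add1=57 // r0:Mul1,r1:Add2,r2:Mul2,r3:3,r4:2,r5:56
cycle 10: CDB Add3=55 // r0:Mul1,r1:Add2,r2:Mul2,r3:3,r4:2,r5:56
cycle 11: CDB Mul1=4 // r0:4,r1:Add2,r2:Mul2,r3:3,r4:2,r5:56
cycle 12: CDB Add2=1 // r0:4,r1:1,r2:Mul2,r3:3,r4:2,r5:56
cycle 13: - // r0:4,r1:1,r2:Mul2,r3:3,r4:2,r5:56
cycle 14: - // r0:4,r1:1,r2:Mul2,r3:3,r4:2,r5:56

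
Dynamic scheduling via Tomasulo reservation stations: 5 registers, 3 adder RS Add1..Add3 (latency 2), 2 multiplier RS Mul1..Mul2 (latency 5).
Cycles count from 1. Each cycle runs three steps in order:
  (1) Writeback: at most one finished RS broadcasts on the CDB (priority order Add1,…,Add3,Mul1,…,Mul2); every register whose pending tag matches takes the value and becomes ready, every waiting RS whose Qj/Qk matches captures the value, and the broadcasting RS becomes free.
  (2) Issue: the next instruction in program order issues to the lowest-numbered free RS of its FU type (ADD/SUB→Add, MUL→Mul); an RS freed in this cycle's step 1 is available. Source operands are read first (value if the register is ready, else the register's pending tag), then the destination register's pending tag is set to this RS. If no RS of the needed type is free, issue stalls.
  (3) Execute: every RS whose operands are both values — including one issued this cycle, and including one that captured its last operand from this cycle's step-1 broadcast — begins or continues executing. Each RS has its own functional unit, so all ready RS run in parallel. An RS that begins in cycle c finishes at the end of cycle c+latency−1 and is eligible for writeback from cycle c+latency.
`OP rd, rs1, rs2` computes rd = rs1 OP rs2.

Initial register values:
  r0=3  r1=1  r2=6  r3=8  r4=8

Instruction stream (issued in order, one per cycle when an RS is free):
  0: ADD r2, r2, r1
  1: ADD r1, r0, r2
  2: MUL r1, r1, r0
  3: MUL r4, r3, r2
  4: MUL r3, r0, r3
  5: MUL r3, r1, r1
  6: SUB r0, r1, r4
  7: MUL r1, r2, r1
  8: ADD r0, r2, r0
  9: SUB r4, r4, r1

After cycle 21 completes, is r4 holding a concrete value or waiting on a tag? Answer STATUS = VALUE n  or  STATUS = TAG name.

c1: issue ADD r2<-Add1 | r0:3,r1:1,r2:Add1,r3:8,r4:8
c2: issue ADD r1<-Add2 | r0:3,r1:Add2,r2:Add1,r3:8,r4:8
c3: CDB Add1=7; issue MUL r1<-Mul1 | r0:3,r1:Mul1,r2:7,r3:8,r4:8
c4: issue MUL r4<-Mul2 | r0:3,r1:Mul1,r2:7,r3:8,r4:Mul2
c5: CDB Add2=10; stall | r0:3,r1:Mul1,r2:7,r3:8,r4:Mul2
c6: stall | r0:3,r1:Mul1,r2:7,r3:8,r4:Mul2
c7: stall | r0:3,r1:Mul1,r2:7,r3:8,r4:Mul2
c8: stall | r0:3,r1:Mul1,r2:7,r3:8,r4:Mul2
c9: CDB Mul2=56; issue MUL r3<-Mul2 | r0:3,r1:Mul1,r2:7,r3:Mul2,r4:56
c10: CDB Mul1=30; issue MUL r3<-Mul1 | r0:3,r1:30,r2:7,r3:Mul1,r4:56
c11: issue SUB r0<-Add1 | r0:Add1,r1:30,r2:7,r3:Mul1,r4:56
c12: stall | r0:Add1,r1:30,r2:7,r3:Mul1,r4:56
c13: CDB Add1=-26; stall | r0:-26,r1:30,r2:7,r3:Mul1,r4:56
c14: CDB Mul2=24; issue MUL r1<-Mul2 | r0:-26,r1:Mul2,r2:7,r3:Mul1,r4:56
c15: CDB Mul1=900; issue ADD r0<-Add1 | r0:Add1,r1:Mul2,r2:7,r3:900,r4:56
c16: issue SUB r4<-Add2 | r0:Add1,r1:Mul2,r2:7,r3:900,r4:Add2
c17: CDB Add1=-19 | r0:-19,r1:Mul2,r2:7,r3:900,r4:Add2
c18: - | r0:-19,r1:Mul2,r2:7,r3:900,r4:Add2
c19: CDB Mul2=210 | r0:-19,r1:210,r2:7,r3:900,r4:Add2
c20: - | r0:-19,r1:210,r2:7,r3:900,r4:Add2
c21: CDB Add2=-154 | r0:-19,r1:210,r2:7,r3:900,r4:-154

STATUS = VALUE -154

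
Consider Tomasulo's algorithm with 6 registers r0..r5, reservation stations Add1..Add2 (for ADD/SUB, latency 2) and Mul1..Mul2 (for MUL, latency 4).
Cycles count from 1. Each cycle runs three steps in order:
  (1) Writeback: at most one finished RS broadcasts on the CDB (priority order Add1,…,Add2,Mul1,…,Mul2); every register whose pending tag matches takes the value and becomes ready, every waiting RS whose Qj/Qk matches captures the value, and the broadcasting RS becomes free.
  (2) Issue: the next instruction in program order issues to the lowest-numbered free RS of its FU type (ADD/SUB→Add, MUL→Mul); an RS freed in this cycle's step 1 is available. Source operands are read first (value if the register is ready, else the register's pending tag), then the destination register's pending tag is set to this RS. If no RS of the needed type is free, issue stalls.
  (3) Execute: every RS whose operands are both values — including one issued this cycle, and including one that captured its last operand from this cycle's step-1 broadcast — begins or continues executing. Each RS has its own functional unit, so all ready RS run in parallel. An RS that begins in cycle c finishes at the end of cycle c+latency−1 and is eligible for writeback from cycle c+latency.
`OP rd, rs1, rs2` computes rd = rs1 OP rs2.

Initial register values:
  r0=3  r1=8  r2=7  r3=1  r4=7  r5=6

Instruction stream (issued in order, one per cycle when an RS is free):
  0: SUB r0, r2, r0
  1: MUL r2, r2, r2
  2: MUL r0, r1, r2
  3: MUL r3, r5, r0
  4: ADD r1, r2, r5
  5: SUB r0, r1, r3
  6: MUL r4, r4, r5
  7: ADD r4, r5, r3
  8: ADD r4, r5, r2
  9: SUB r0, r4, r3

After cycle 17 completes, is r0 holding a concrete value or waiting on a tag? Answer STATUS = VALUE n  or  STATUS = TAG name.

cycle 1: issue SUB r0<-Add1 // r0:Add1,r1:8,r2:7,r3:1,r4:7,r5:6
cycle 2: issue MUL r2<-Mul1 // r0:Add1,r1:8,r2:Mul1,r3:1,r4:7,r5:6
cycle 3: CDB Add1=4; issue MUL r0<-Mul2 // r0:Mul2,r1:8,r2:Mul1,r3:1,r4:7,r5:6
cycle 4: stall // r0:Mul2,r1:8,r2:Mul1,r3:1,r4:7,r5:6
cycle 5: stall // r0:Mul2,r1:8,r2:Mul1,r3:1,r4:7,r5:6
cycle 6: CDB Mul1=49; issue MUL r3<-Mul1 // r0:Mul2,r1:8,r2:49,r3:Mul1,r4:7,r5:6
cycle 7: issue ADD r1<-Add1 // r0:Mul2,r1:Add1,r2:49,r3:Mul1,r4:7,r5:6
cycle 8: issue SUB r0<-Add2 // r0:Add2,r1:Add1,r2:49,r3:Mul1,r4:7,r5:6
cycle 9: CDB Add1=55; stall // r0:Add2,r1:55,r2:49,r3:Mul1,r4:7,r5:6
cycle 10: CDB Mul2=392; issue MUL r4<-Mul2 // r0:Add2,r1:55,r2:49,r3:Mul1,r4:Mul2,r5:6
cycle 11: issue ADD r4<-Add1 // r0:Add2,r1:55,r2:49,r3:Mul1,r4:Add1,r5:6
cycle 12: stall // r0:Add2,r1:55,r2:49,r3:Mul1,r4:Add1,r5:6
cycle 13: stall // r0:Add2,r1:55,r2:49,r3:Mul1,r4:Add1,r5:6
cycle 14: CDB Mul1=2352; stall // r0:Add2,r1:55,r2:49,r3:2352,r4:Add1,r5:6
cycle 15: CDB Mul2=42; stall // r0:Add2,r1:55,r2:49,r3:2352,r4:Add1,r5:6
cycle 16: CDB Add1=2358; issue ADD r4<-Add1 // r0:Add2,r1:55,r2:49,r3:2352,r4:Add1,r5:6
cycle 17: CDB Add2=-2297; issue SUB r0<-Add2 // r0:Add2,r1:55,r2:49,r3:2352,r4:Add1,r5:6

STATUS = TAG Add2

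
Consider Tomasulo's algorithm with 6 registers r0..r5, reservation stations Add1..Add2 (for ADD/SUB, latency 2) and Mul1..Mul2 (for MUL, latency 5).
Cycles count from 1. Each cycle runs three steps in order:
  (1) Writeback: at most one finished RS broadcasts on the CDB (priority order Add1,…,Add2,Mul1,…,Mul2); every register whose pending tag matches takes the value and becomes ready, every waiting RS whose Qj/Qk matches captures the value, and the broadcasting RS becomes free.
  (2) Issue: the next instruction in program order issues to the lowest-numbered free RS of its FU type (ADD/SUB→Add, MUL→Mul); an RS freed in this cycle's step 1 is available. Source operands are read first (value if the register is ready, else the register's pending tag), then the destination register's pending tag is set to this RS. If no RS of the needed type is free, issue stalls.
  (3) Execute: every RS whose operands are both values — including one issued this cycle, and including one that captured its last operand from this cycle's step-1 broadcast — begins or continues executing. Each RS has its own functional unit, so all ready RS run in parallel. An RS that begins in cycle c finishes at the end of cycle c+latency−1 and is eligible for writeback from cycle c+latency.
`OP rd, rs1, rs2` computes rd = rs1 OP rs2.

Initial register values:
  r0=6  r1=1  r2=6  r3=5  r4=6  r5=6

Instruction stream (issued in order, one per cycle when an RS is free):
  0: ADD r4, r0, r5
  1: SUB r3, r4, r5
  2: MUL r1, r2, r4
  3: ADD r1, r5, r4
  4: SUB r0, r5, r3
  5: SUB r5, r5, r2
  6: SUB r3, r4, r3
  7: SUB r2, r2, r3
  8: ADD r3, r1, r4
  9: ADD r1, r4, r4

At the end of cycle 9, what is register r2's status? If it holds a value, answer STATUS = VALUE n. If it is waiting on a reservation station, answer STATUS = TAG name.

STATUS = TAG Add1

c1: issue ADD r4<-Add1 | r0:6,r1:1,r2:6,r3:5,r4:Add1,r5:6
c2: issue SUB r3<-Add2 | r0:6,r1:1,r2:6,r3:Add2,r4:Add1,r5:6
c3: CDB Add1=12; issue MUL r1<-Mul1 | r0:6,r1:Mul1,r2:6,r3:Add2,r4:12,r5:6
c4: issue ADD r1<-Add1 | r0:6,r1:Add1,r2:6,r3:Add2,r4:12,r5:6
c5: CDB Add2=6; issue SUB r0<-Add2 | r0:Add2,r1:Add1,r2:6,r3:6,r4:12,r5:6
c6: CDB Add1=18; issue SUB r5<-Add1 | r0:Add2,r1:18,r2:6,r3:6,r4:12,r5:Add1
c7: CDB Add2=0; issue SUB r3<-Add2 | r0:0,r1:18,r2:6,r3:Add2,r4:12,r5:Add1
c8: CDB Add1=0; issue SUB r2<-Add1 | r0:0,r1:18,r2:Add1,r3:Add2,r4:12,r5:0
c9: CDB Add2=6; issue ADD r3<-Add2 | r0:0,r1:18,r2:Add1,r3:Add2,r4:12,r5:0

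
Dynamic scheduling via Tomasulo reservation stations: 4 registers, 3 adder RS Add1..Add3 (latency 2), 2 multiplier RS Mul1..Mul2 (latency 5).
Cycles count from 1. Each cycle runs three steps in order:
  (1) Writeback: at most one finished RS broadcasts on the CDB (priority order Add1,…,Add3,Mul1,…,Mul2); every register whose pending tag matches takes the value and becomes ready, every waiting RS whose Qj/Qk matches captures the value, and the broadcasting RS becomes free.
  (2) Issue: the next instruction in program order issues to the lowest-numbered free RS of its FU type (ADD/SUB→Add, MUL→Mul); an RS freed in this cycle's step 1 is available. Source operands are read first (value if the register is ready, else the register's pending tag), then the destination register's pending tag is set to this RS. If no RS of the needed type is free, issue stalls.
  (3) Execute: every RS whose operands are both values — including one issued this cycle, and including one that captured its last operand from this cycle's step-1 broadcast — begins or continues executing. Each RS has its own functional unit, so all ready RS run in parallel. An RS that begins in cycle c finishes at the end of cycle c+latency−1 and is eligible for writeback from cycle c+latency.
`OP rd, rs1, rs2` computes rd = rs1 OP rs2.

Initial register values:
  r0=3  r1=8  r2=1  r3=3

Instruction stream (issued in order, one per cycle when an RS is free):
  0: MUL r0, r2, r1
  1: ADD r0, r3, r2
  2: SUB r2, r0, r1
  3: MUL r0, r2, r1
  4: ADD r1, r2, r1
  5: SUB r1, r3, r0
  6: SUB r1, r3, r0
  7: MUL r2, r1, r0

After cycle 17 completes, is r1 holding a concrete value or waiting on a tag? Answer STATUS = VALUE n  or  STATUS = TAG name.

  c1: issue MUL r0<-Mul1  regs: r0:Mul1,r1:8,r2:1,r3:3
  c2: issue ADD r0<-Add1  regs: r0:Add1,r1:8,r2:1,r3:3
  c3: issue SUB r2<-Add2  regs: r0:Add1,r1:8,r2:Add2,r3:3
  c4: CDB Add1=4; issue MUL r0<-Mul2  regs: r0:Mul2,r1:8,r2:Add2,r3:3
  c5: issue ADD r1<-Add1  regs: r0:Mul2,r1:Add1,r2:Add2,r3:3
  c6: CDB Add2=-4; issue SUB r1<-Add2  regs: r0:Mul2,r1:Add2,r2:-4,r3:3
  c7: CDB Mul1=8; issue SUB r1<-Add3  regs: r0:Mul2,r1:Add3,r2:-4,r3:3
  c8: CDB Add1=4; issue MUL r2<-Mul1  regs: r0:Mul2,r1:Add3,r2:Mul1,r3:3
  c9: -  regs: r0:Mul2,r1:Add3,r2:Mul1,r3:3
  c10: -  regs: r0:Mul2,r1:Add3,r2:Mul1,r3:3
  c11: CDB Mul2=-32  regs: r0:-32,r1:Add3,r2:Mul1,r3:3
  c12: -  regs: r0:-32,r1:Add3,r2:Mul1,r3:3
  c13: CDB Add2=35  regs: r0:-32,r1:Add3,r2:Mul1,r3:3
  c14: CDB Add3=35  regs: r0:-32,r1:35,r2:Mul1,r3:3
  c15: -  regs: r0:-32,r1:35,r2:Mul1,r3:3
  c16: -  regs: r0:-32,r1:35,r2:Mul1,r3:3
  c17: -  regs: r0:-32,r1:35,r2:Mul1,r3:3

STATUS = VALUE 35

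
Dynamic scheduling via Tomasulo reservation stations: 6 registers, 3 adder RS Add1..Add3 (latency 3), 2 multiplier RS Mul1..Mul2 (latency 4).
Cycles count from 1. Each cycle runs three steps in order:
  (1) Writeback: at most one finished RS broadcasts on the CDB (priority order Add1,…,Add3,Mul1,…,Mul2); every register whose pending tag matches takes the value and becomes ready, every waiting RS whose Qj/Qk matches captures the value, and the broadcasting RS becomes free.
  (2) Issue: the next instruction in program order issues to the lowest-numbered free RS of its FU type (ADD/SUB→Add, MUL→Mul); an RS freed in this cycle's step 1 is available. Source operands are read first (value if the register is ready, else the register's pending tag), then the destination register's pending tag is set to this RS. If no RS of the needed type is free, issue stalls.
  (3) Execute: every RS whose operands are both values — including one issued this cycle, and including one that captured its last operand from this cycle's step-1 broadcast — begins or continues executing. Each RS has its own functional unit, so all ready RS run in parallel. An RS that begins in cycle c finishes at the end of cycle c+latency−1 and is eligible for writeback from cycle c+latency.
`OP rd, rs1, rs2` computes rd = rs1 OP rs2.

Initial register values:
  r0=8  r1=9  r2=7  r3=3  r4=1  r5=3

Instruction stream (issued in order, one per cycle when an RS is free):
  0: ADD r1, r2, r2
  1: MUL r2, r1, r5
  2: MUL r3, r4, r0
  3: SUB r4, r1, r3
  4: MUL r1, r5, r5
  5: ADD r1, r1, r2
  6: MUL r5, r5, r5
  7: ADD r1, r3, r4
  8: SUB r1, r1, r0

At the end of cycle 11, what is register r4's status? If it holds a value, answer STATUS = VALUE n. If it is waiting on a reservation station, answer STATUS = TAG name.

STATUS = VALUE 6

cycle 1: issue ADD r1<-Add1 // r0:8,r1:Add1,r2:7,r3:3,r4:1,r5:3
cycle 2: issue MUL r2<-Mul1 // r0:8,r1:Add1,r2:Mul1,r3:3,r4:1,r5:3
cycle 3: issue MUL r3<-Mul2 // r0:8,r1:Add1,r2:Mul1,r3:Mul2,r4:1,r5:3
cycle 4: CDB Add1=14; issue SUB r4<-Add1 // r0:8,r1:14,r2:Mul1,r3:Mul2,r4:Add1,r5:3
cycle 5: stall // r0:8,r1:14,r2:Mul1,r3:Mul2,r4:Add1,r5:3
cycle 6: stall // r0:8,r1:14,r2:Mul1,r3:Mul2,r4:Add1,r5:3
cycle 7: CDB Mul2=8; issue MUL r1<-Mul2 // r0:8,r1:Mul2,r2:Mul1,r3:8,r4:Add1,r5:3
cycle 8: CDB Mul1=42; issue ADD r1<-Add2 // r0:8,r1:Add2,r2:42,r3:8,r4:Add1,r5:3
cycle 9: issue MUL r5<-Mul1 // r0:8,r1:Add2,r2:42,r3:8,r4:Add1,r5:Mul1
cycle 10: CDB Add1=6; issue ADD r1<-Add1 // r0:8,r1:Add1,r2:42,r3:8,r4:6,r5:Mul1
cycle 11: CDB Mul2=9; issue SUB r1<-Add3 // r0:8,r1:Add3,r2:42,r3:8,r4:6,r5:Mul1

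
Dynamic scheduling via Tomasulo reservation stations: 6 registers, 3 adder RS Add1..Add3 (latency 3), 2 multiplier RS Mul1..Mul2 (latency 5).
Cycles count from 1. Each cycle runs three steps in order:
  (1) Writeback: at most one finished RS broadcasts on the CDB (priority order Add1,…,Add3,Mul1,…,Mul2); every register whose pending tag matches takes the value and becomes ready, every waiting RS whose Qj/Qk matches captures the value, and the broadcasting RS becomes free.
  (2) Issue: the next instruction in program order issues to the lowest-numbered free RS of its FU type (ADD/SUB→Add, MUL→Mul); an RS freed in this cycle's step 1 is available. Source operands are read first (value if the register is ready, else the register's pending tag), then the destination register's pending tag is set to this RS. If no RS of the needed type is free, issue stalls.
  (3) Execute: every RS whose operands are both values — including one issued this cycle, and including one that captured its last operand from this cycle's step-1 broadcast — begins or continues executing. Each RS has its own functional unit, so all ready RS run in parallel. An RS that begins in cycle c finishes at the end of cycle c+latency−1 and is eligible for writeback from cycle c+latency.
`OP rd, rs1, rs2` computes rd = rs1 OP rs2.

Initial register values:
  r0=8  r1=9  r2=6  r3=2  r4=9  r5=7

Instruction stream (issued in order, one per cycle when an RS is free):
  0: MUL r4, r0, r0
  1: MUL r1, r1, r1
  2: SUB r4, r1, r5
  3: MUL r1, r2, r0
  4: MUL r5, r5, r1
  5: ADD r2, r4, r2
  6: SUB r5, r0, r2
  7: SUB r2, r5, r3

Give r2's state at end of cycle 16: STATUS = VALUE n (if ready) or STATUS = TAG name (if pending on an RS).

STATUS = TAG Add1

cycle 1: issue MUL r4<-Mul1 // r0:8,r1:9,r2:6,r3:2,r4:Mul1,r5:7
cycle 2: issue MUL r1<-Mul2 // r0:8,r1:Mul2,r2:6,r3:2,r4:Mul1,r5:7
cycle 3: issue SUB r4<-Add1 // r0:8,r1:Mul2,r2:6,r3:2,r4:Add1,r5:7
cycle 4: stall // r0:8,r1:Mul2,r2:6,r3:2,r4:Add1,r5:7
cycle 5: stall // r0:8,r1:Mul2,r2:6,r3:2,r4:Add1,r5:7
cycle 6: CDB Mul1=64; issue MUL r1<-Mul1 // r0:8,r1:Mul1,r2:6,r3:2,r4:Add1,r5:7
cycle 7: CDB Mul2=81; issue MUL r5<-Mul2 // r0:8,r1:Mul1,r2:6,r3:2,r4:Add1,r5:Mul2
cycle 8: issue ADD r2<-Add2 // r0:8,r1:Mul1,r2:Add2,r3:2,r4:Add1,r5:Mul2
cycle 9: issue SUB r5<-Add3 // r0:8,r1:Mul1,r2:Add2,r3:2,r4:Add1,r5:Add3
cycle 10: CDB Add1=74; issue SUB r2<-Add1 // r0:8,r1:Mul1,r2:Add1,r3:2,r4:74,r5:Add3
cycle 11: CDB Mul1=48 // r0:8,r1:48,r2:Add1,r3:2,r4:74,r5:Add3
cycle 12: - // r0:8,r1:48,r2:Add1,r3:2,r4:74,r5:Add3
cycle 13: CDB Add2=80 // r0:8,r1:48,r2:Add1,r3:2,r4:74,r5:Add3
cycle 14: - // r0:8,r1:48,r2:Add1,r3:2,r4:74,r5:Add3
cycle 15: - // r0:8,r1:48,r2:Add1,r3:2,r4:74,r5:Add3
cycle 16: CDB Add3=-72 // r0:8,r1:48,r2:Add1,r3:2,r4:74,r5:-72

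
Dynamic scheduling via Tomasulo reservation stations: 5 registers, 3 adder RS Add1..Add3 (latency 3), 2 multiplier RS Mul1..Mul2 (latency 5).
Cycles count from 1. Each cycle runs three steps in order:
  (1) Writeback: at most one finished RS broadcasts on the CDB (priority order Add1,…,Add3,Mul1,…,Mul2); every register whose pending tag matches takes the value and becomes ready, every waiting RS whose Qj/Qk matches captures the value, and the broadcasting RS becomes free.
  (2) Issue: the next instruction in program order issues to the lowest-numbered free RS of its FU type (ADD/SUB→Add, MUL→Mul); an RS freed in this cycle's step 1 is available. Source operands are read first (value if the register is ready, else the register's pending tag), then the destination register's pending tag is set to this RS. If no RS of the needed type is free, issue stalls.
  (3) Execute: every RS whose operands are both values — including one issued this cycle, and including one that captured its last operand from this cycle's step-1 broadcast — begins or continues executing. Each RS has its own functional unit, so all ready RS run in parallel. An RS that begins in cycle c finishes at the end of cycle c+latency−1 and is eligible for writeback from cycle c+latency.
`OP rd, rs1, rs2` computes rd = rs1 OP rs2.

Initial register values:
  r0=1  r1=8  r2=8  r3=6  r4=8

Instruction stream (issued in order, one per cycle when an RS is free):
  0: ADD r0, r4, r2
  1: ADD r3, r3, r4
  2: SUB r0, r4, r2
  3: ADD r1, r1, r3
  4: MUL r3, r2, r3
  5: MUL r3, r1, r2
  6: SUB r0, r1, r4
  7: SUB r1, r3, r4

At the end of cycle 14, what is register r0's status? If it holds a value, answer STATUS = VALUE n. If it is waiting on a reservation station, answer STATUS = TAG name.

cycle 1: issue ADD r0<-Add1 // r0:Add1,r1:8,r2:8,r3:6,r4:8
cycle 2: issue ADD r3<-Add2 // r0:Add1,r1:8,r2:8,r3:Add2,r4:8
cycle 3: issue SUB r0<-Add3 // r0:Add3,r1:8,r2:8,r3:Add2,r4:8
cycle 4: CDB Add1=16; issue ADD r1<-Add1 // r0:Add3,r1:Add1,r2:8,r3:Add2,r4:8
cycle 5: CDB Add2=14; issue MUL r3<-Mul1 // r0:Add3,r1:Add1,r2:8,r3:Mul1,r4:8
cycle 6: CDB Add3=0; issue MUL r3<-Mul2 // r0:0,r1:Add1,r2:8,r3:Mul2,r4:8
cycle 7: issue SUB r0<-Add2 // r0:Add2,r1:Add1,r2:8,r3:Mul2,r4:8
cycle 8: CDB Add1=22; issue SUB r1<-Add1 // r0:Add2,r1:Add1,r2:8,r3:Mul2,r4:8
cycle 9: - // r0:Add2,r1:Add1,r2:8,r3:Mul2,r4:8
cycle 10: CDB Mul1=112 // r0:Add2,r1:Add1,r2:8,r3:Mul2,r4:8
cycle 11: CDB Add2=14 // r0:14,r1:Add1,r2:8,r3:Mul2,r4:8
cycle 12: - // r0:14,r1:Add1,r2:8,r3:Mul2,r4:8
cycle 13: CDB Mul2=176 // r0:14,r1:Add1,r2:8,r3:176,r4:8
cycle 14: - // r0:14,r1:Add1,r2:8,r3:176,r4:8

STATUS = VALUE 14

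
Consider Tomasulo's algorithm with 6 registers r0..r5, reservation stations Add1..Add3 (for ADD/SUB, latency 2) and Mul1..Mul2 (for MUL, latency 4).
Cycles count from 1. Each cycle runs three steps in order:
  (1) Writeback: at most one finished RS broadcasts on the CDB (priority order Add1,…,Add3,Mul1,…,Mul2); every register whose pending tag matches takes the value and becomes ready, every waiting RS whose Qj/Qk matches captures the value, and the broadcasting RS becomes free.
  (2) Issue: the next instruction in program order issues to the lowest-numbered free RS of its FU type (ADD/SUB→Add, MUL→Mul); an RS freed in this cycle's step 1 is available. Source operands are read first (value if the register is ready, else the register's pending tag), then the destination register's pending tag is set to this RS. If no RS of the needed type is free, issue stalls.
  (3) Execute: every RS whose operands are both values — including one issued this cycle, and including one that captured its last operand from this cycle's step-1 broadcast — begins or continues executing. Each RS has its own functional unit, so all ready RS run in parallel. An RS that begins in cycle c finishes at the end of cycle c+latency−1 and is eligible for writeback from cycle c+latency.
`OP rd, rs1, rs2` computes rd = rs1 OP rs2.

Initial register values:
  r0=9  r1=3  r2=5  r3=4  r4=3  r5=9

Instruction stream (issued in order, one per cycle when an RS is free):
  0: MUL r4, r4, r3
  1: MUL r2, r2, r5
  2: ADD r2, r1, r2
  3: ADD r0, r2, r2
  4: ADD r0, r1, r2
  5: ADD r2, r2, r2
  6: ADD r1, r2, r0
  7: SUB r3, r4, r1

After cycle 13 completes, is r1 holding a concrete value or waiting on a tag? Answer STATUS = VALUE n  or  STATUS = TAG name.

STATUS = TAG Add1

cycle 1: issue MUL r4<-Mul1 // r0:9,r1:3,r2:5,r3:4,r4:Mul1,r5:9
cycle 2: issue MUL r2<-Mul2 // r0:9,r1:3,r2:Mul2,r3:4,r4:Mul1,r5:9
cycle 3: issue ADD r2<-Add1 // r0:9,r1:3,r2:Add1,r3:4,r4:Mul1,r5:9
cycle 4: issue ADD r0<-Add2 // r0:Add2,r1:3,r2:Add1,r3:4,r4:Mul1,r5:9
cycle 5: CDB Mul1=12; issue ADD r0<-Add3 // r0:Add3,r1:3,r2:Add1,r3:4,r4:12,r5:9
cycle 6: CDB Mul2=45; stall // r0:Add3,r1:3,r2:Add1,r3:4,r4:12,r5:9
cycle 7: stall // r0:Add3,r1:3,r2:Add1,r3:4,r4:12,r5:9
cycle 8: CDB Add1=48; issue ADD r2<-Add1 // r0:Add3,r1:3,r2:Add1,r3:4,r4:12,r5:9
cycle 9: stall // r0:Add3,r1:3,r2:Add1,r3:4,r4:12,r5:9
cycle 10: CDB Add1=96; issue ADD r1<-Add1 // r0:Add3,r1:Add1,r2:96,r3:4,r4:12,r5:9
cycle 11: CDB Add2=96; issue SUB r3<-Add2 // r0:Add3,r1:Add1,r2:96,r3:Add2,r4:12,r5:9
cycle 12: CDB Add3=51 // r0:51,r1:Add1,r2:96,r3:Add2,r4:12,r5:9
cycle 13: - // r0:51,r1:Add1,r2:96,r3:Add2,r4:12,r5:9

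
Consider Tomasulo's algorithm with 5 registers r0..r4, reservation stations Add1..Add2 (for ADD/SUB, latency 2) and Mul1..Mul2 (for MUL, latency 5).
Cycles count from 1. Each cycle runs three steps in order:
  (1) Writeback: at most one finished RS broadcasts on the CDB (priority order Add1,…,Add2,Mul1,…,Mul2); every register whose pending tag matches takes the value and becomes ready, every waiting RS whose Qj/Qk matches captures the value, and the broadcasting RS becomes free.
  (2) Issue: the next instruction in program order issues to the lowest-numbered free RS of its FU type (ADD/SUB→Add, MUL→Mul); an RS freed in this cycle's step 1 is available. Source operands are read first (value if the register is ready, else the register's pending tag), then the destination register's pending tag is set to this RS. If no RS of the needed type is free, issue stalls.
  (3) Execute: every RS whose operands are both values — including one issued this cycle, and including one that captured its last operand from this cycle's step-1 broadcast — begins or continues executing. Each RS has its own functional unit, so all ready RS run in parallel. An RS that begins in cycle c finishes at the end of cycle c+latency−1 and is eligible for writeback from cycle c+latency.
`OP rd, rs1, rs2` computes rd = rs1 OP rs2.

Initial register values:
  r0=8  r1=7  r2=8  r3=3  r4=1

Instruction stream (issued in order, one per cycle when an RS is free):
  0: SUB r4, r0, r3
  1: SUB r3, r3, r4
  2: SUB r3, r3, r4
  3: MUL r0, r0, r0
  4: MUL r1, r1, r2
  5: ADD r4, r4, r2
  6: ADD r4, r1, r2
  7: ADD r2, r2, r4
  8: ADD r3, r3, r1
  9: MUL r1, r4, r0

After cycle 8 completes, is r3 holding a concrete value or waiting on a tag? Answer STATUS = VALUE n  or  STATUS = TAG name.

cycle 1: issue SUB r4<-Add1 // r0:8,r1:7,r2:8,r3:3,r4:Add1
cycle 2: issue SUB r3<-Add2 // r0:8,r1:7,r2:8,r3:Add2,r4:Add1
cycle 3: CDB Add1=5; issue SUB r3<-Add1 // r0:8,r1:7,r2:8,r3:Add1,r4:5
cycle 4: issue MUL r0<-Mul1 // r0:Mul1,r1:7,r2:8,r3:Add1,r4:5
cycle 5: CDB Add2=-2; issue MUL r1<-Mul2 // r0:Mul1,r1:Mul2,r2:8,r3:Add1,r4:5
cycle 6: issue ADD r4<-Add2 // r0:Mul1,r1:Mul2,r2:8,r3:Add1,r4:Add2
cycle 7: CDB Add1=-7; issue ADD r4<-Add1 // r0:Mul1,r1:Mul2,r2:8,r3:-7,r4:Add1
cycle 8: CDB Add2=13; issue ADD r2<-Add2 // r0:Mul1,r1:Mul2,r2:Add2,r3:-7,r4:Add1

STATUS = VALUE -7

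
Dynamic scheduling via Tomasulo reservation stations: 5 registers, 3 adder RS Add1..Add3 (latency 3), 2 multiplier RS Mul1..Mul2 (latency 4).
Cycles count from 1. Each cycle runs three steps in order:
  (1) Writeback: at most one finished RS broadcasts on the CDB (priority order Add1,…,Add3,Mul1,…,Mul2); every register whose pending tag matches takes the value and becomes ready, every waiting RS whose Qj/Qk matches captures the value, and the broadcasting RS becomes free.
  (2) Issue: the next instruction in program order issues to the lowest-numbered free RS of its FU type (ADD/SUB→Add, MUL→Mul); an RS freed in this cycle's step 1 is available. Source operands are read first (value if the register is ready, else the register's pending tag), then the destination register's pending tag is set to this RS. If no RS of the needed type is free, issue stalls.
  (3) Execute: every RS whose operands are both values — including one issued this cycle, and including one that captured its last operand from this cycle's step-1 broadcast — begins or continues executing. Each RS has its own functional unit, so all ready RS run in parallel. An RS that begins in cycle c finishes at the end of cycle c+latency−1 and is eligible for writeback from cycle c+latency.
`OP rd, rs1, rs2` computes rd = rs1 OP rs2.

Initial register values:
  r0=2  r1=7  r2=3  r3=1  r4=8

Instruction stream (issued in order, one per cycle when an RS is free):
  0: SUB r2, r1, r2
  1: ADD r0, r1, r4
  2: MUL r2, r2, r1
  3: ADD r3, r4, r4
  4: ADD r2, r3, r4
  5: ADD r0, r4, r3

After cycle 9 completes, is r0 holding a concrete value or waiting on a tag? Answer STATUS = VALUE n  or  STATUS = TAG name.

c1: issue SUB r2<-Add1 | r0:2,r1:7,r2:Add1,r3:1,r4:8
c2: issue ADD r0<-Add2 | r0:Add2,r1:7,r2:Add1,r3:1,r4:8
c3: issue MUL r2<-Mul1 | r0:Add2,r1:7,r2:Mul1,r3:1,r4:8
c4: CDB Add1=4; issue ADD r3<-Add1 | r0:Add2,r1:7,r2:Mul1,r3:Add1,r4:8
c5: CDB Add2=15; issue ADD r2<-Add2 | r0:15,r1:7,r2:Add2,r3:Add1,r4:8
c6: issue ADD r0<-Add3 | r0:Add3,r1:7,r2:Add2,r3:Add1,r4:8
c7: CDB Add1=16 | r0:Add3,r1:7,r2:Add2,r3:16,r4:8
c8: CDB Mul1=28 | r0:Add3,r1:7,r2:Add2,r3:16,r4:8
c9: - | r0:Add3,r1:7,r2:Add2,r3:16,r4:8

STATUS = TAG Add3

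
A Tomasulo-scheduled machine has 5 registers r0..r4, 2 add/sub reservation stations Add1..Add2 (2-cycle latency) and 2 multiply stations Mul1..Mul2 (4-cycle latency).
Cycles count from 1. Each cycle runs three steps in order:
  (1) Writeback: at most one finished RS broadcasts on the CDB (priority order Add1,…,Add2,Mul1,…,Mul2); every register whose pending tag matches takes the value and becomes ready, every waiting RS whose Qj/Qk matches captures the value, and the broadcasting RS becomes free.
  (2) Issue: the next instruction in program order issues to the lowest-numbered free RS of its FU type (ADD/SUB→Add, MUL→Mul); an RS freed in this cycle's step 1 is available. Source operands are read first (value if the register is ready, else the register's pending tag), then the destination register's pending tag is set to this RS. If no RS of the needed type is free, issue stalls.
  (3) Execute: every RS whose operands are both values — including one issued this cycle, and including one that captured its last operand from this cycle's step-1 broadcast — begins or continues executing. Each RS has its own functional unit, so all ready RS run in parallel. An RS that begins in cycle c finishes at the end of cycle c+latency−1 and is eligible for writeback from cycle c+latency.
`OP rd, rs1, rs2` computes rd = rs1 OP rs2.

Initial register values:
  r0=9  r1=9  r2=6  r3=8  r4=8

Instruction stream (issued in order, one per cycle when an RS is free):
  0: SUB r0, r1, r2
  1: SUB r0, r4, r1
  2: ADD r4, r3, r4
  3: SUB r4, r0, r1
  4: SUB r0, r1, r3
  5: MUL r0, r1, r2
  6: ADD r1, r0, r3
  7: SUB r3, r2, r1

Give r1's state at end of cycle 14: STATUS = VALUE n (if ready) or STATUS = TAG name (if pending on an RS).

  c1: issue SUB r0<-Add1  regs: r0:Add1,r1:9,r2:6,r3:8,r4:8
  c2: issue SUB r0<-Add2  regs: r0:Add2,r1:9,r2:6,r3:8,r4:8
  c3: CDB Add1=3; issue ADD r4<-Add1  regs: r0:Add2,r1:9,r2:6,r3:8,r4:Add1
  c4: CDB Add2=-1; issue SUB r4<-Add2  regs: r0:-1,r1:9,r2:6,r3:8,r4:Add2
  c5: CDB Add1=16; issue SUB r0<-Add1  regs: r0:Add1,r1:9,r2:6,r3:8,r4:Add2
  c6: CDB Add2=-10; issue MUL r0<-Mul1  regs: r0:Mul1,r1:9,r2:6,r3:8,r4:-10
  c7: CDB Add1=1; issue ADD r1<-Add1  regs: r0:Mul1,r1:Add1,r2:6,r3:8,r4:-10
  c8: issue SUB r3<-Add2  regs: r0:Mul1,r1:Add1,r2:6,r3:Add2,r4:-10
  c9: -  regs: r0:Mul1,r1:Add1,r2:6,r3:Add2,r4:-10
  c10: CDB Mul1=54  regs: r0:54,r1:Add1,r2:6,r3:Add2,r4:-10
  c11: -  regs: r0:54,r1:Add1,r2:6,r3:Add2,r4:-10
  c12: CDB Add1=62  regs: r0:54,r1:62,r2:6,r3:Add2,r4:-10
  c13: -  regs: r0:54,r1:62,r2:6,r3:Add2,r4:-10
  c14: CDB Add2=-56  regs: r0:54,r1:62,r2:6,r3:-56,r4:-10

STATUS = VALUE 62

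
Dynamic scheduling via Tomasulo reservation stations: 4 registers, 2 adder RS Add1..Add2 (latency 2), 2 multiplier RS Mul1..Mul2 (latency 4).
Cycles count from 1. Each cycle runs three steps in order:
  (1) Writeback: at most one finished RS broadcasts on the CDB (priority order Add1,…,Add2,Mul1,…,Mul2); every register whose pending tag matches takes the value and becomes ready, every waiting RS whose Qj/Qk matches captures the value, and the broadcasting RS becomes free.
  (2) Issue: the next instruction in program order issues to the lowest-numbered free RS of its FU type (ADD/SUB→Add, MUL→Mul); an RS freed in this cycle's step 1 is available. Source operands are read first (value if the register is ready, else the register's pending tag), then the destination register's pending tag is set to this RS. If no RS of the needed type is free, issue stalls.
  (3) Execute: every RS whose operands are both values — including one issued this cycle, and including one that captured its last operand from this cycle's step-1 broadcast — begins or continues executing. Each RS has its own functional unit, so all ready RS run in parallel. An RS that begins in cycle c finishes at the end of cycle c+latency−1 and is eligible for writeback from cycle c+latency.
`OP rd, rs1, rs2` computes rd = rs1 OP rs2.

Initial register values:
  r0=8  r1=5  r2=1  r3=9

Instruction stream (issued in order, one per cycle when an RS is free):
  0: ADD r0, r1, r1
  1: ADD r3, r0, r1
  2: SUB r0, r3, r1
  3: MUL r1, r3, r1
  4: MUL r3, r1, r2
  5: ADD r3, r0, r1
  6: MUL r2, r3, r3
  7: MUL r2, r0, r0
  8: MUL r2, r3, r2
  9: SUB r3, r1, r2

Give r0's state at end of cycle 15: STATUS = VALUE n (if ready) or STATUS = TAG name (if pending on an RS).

STATUS = VALUE 10

c1: issue ADD r0<-Add1 | r0:Add1,r1:5,r2:1,r3:9
c2: issue ADD r3<-Add2 | r0:Add1,r1:5,r2:1,r3:Add2
c3: CDB Add1=10; issue SUB r0<-Add1 | r0:Add1,r1:5,r2:1,r3:Add2
c4: issue MUL r1<-Mul1 | r0:Add1,r1:Mul1,r2:1,r3:Add2
c5: CDB Add2=15; issue MUL r3<-Mul2 | r0:Add1,r1:Mul1,r2:1,r3:Mul2
c6: issue ADD r3<-Add2 | r0:Add1,r1:Mul1,r2:1,r3:Add2
c7: CDB Add1=10; stall | r0:10,r1:Mul1,r2:1,r3:Add2
c8: stall | r0:10,r1:Mul1,r2:1,r3:Add2
c9: CDB Mul1=75; issue MUL r2<-Mul1 | r0:10,r1:75,r2:Mul1,r3:Add2
c10: stall | r0:10,r1:75,r2:Mul1,r3:Add2
c11: CDB Add2=85; stall | r0:10,r1:75,r2:Mul1,r3:85
c12: stall | r0:10,r1:75,r2:Mul1,r3:85
c13: CDB Mul2=75; issue MUL r2<-Mul2 | r0:10,r1:75,r2:Mul2,r3:85
c14: stall | r0:10,r1:75,r2:Mul2,r3:85
c15: CDB Mul1=7225; issue MUL r2<-Mul1 | r0:10,r1:75,r2:Mul1,r3:85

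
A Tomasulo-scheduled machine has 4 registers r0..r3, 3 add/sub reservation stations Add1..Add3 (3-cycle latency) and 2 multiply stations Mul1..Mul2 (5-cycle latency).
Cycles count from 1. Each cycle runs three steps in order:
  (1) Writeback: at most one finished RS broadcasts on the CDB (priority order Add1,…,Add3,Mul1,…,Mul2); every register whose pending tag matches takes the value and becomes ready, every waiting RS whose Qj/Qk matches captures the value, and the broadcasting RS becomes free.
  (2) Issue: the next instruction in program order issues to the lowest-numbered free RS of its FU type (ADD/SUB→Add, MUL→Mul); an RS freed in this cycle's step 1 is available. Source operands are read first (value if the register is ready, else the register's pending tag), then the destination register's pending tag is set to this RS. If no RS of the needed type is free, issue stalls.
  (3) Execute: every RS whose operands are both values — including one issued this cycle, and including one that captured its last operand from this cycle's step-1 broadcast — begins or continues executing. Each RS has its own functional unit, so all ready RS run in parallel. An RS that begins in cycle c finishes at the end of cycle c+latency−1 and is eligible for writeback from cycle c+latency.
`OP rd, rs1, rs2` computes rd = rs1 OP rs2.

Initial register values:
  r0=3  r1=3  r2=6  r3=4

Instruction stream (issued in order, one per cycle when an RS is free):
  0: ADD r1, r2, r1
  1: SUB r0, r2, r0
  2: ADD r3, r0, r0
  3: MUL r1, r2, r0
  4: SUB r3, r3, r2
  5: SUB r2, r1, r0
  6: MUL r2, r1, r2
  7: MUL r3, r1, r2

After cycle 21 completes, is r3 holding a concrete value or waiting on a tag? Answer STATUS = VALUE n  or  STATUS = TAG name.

STATUS = TAG Mul1

c1: issue ADD r1<-Add1 | r0:3,r1:Add1,r2:6,r3:4
c2: issue SUB r0<-Add2 | r0:Add2,r1:Add1,r2:6,r3:4
c3: issue ADD r3<-Add3 | r0:Add2,r1:Add1,r2:6,r3:Add3
c4: CDB Add1=9; issue MUL r1<-Mul1 | r0:Add2,r1:Mul1,r2:6,r3:Add3
c5: CDB Add2=3; issue SUB r3<-Add1 | r0:3,r1:Mul1,r2:6,r3:Add1
c6: issue SUB r2<-Add2 | r0:3,r1:Mul1,r2:Add2,r3:Add1
c7: issue MUL r2<-Mul2 | r0:3,r1:Mul1,r2:Mul2,r3:Add1
c8: CDB Add3=6; stall | r0:3,r1:Mul1,r2:Mul2,r3:Add1
c9: stall | r0:3,r1:Mul1,r2:Mul2,r3:Add1
c10: CDB Mul1=18; issue MUL r3<-Mul1 | r0:3,r1:18,r2:Mul2,r3:Mul1
c11: CDB Add1=0 | r0:3,r1:18,r2:Mul2,r3:Mul1
c12: - | r0:3,r1:18,r2:Mul2,r3:Mul1
c13: CDB Add2=15 | r0:3,r1:18,r2:Mul2,r3:Mul1
c14: - | r0:3,r1:18,r2:Mul2,r3:Mul1
c15: - | r0:3,r1:18,r2:Mul2,r3:Mul1
c16: - | r0:3,r1:18,r2:Mul2,r3:Mul1
c17: - | r0:3,r1:18,r2:Mul2,r3:Mul1
c18: CDB Mul2=270 | r0:3,r1:18,r2:270,r3:Mul1
c19: - | r0:3,r1:18,r2:270,r3:Mul1
c20: - | r0:3,r1:18,r2:270,r3:Mul1
c21: - | r0:3,r1:18,r2:270,r3:Mul1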